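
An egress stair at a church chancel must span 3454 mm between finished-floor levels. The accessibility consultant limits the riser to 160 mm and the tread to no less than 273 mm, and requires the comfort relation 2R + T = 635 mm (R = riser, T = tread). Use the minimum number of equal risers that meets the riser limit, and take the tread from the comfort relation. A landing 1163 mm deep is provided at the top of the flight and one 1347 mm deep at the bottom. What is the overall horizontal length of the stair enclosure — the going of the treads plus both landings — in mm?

⌈3454/160⌉ = 22 risers.
Riser R = 3454 / 22 = 157 mm, within the 160 mm limit.
Tread T = 635 − 2 × 157 = 321 mm (≥ 273 mm).
Treads = 22 − 1 = 21; going = 21 × 321 = 6741 mm.
Add landings: 6741 + 1163 + 1347 = 9251 mm.

9251 mm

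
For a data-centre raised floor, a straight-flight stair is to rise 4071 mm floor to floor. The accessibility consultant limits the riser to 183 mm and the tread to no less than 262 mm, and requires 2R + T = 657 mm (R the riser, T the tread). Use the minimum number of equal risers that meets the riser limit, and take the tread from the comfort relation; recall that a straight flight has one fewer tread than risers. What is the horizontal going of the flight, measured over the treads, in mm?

6666 mm

4071 / 183 = 22.25, so 23 risers are needed.
R = 4071 ÷ 23 = 177 mm.
From 2R + T = 657: T = 657 − 354 = 303 mm.
23 risers give 22 treads; going = 22 × 303 = 6666 mm.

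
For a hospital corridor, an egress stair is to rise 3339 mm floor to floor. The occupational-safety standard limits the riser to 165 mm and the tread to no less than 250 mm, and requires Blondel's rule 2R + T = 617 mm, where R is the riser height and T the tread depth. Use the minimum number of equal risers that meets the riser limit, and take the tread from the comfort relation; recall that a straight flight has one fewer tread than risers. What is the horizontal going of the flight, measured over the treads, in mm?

5980 mm

3339 / 165 = 20.236 → round up to 21 risers.
Riser R = 3339 / 21 = 159 mm, within the 165 mm limit.
From 2R + T = 617: T = 617 − 318 = 299 mm.
Treads = 21 − 1 = 20; going = 20 × 299 = 5980 mm.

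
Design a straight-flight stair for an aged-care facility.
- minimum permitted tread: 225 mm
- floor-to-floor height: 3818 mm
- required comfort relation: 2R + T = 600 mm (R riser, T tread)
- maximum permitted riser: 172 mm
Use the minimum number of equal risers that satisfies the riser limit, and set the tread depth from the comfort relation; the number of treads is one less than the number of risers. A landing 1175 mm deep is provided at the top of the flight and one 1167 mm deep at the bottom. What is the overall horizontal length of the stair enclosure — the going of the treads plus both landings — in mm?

At most 172 each: 3818/172 = 22.20, giving 23 risers.
Riser R = 3818 / 23 = 166 mm, within the 172 mm limit.
T = 600 − 2·166 = 268 mm, which satisfies the 225 mm minimum.
23 risers give 22 treads; going = 22 × 268 = 5896 mm.
Add landings: 5896 + 1175 + 1167 = 8238 mm.

8238 mm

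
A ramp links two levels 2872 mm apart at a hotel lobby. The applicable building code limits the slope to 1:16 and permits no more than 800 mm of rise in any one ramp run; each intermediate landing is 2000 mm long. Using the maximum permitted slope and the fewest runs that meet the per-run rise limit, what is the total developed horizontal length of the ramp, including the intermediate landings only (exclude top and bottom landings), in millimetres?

At most 800 each: 2872/800 = 3.59, giving 4 ramp runs. That means 3 intermediate landings.
Ramp run (horizontal) at 1:16: 2872 × 16 = 45952 mm.
Intermediate landings: 3 × 2000 = 6000 mm.
Developed length = 45952 + 6000 = 51952 mm.

51952 mm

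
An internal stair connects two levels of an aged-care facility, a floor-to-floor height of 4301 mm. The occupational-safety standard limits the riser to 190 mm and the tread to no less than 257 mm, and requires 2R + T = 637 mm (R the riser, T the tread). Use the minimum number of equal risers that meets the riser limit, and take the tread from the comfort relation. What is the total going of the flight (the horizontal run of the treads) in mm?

5786 mm

4301 / 190 = 22.64, so 23 risers are needed.
R = 4301 ÷ 23 = 187 mm.
Tread T = 637 − 2 × 187 = 263 mm (≥ 257 mm).
Treads = 23 − 1 = 22; going = 22 × 263 = 5786 mm.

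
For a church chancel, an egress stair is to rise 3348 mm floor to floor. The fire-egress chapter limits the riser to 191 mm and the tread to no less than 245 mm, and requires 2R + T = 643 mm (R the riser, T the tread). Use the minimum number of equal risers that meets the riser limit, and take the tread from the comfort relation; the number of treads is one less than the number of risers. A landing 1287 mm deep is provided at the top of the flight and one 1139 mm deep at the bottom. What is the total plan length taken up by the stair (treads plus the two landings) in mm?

3348 / 191 = 17.529 → round up to 18 risers.
R = 3348 ÷ 18 = 186 mm.
Tread T = 643 − 2 × 186 = 271 mm (≥ 245 mm).
Going = (18 − 1) × 271 = 4607 mm.
Add landings: 4607 + 1287 + 1139 = 7033 mm.

7033 mm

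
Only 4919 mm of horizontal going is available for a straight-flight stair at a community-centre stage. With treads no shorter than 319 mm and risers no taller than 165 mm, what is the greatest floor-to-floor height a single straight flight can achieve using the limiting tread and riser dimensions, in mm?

2640 mm

4919 / 319 = 15.42, so 15 treads fit.
Risers = treads + 1 = 16.
Maximum height = 16 × 165 = 2640 mm.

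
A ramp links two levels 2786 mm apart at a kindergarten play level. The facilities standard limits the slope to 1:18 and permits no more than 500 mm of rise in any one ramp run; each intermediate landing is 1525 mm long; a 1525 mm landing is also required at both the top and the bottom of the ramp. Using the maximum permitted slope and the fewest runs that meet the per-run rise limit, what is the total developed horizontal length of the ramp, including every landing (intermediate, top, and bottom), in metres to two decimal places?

At most 500 each: 2786/500 = 5.57, giving 6 ramp runs. That means 5 intermediate landings.
Horizontal run for 2786 mm of rise at 1:18 is 2786 × 18 = 50148 mm.
5 intermediate landings contribute 5 × 1525 = 7625 mm.
Top and bottom landings: 2 × 1525 = 3050 mm.
Total = 50148 + 7625 + 3050 = 60823 mm.
= 60.82 m.

60.82 m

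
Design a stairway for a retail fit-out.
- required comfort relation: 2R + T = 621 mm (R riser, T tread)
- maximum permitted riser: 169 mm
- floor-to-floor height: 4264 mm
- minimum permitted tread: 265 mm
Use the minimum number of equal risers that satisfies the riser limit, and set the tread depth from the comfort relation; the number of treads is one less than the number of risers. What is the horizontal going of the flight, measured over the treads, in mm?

7325 mm

⌈4264/169⌉ = 26 risers.
Riser R = 4264 / 26 = 164 mm, within the 169 mm limit.
Tread T = 621 − 2 × 164 = 293 mm (≥ 265 mm).
Going = (26 − 1) × 293 = 7325 mm.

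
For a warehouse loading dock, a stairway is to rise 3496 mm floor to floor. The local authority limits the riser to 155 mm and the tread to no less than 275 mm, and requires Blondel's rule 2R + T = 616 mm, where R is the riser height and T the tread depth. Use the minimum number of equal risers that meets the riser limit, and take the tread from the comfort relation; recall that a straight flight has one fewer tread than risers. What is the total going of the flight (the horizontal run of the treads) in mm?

6864 mm

⌈3496/155⌉ = 23 risers.
R = 3496 ÷ 23 = 152 mm.
T = 616 − 2·152 = 312 mm, which satisfies the 275 mm minimum.
23 risers give 22 treads; going = 22 × 312 = 6864 mm.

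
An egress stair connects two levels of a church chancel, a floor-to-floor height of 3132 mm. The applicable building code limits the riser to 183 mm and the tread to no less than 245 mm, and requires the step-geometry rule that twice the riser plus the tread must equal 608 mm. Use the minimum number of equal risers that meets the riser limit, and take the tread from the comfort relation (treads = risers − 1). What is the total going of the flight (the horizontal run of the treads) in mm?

4420 mm

⌈3132/183⌉ = 18 risers.
Riser R = 3132 / 18 = 174 mm, within the 183 mm limit.
T = 608 − 2·174 = 260 mm, which satisfies the 245 mm minimum.
18 risers give 17 treads; going = 17 × 260 = 4420 mm.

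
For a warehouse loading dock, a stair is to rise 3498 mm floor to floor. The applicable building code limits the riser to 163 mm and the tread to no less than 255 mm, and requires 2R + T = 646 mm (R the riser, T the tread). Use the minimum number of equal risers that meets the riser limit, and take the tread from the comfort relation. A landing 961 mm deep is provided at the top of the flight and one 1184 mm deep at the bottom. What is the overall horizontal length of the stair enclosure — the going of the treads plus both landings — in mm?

9033 mm

3498 / 163 = 21.460 → round up to 22 risers.
Riser R = 3498 / 22 = 159 mm, within the 163 mm limit.
From 2R + T = 646: T = 646 − 318 = 328 mm.
Treads = 22 − 1 = 21; going = 21 × 328 = 6888 mm.
Enclosure = 6888 + 961 + 1184 = 9033 mm.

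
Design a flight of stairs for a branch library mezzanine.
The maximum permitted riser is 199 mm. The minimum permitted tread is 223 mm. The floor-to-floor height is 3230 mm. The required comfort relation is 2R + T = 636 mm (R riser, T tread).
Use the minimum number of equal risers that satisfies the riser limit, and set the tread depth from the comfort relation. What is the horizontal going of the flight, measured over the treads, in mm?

4096 mm

⌈3230/199⌉ = 17 risers.
R = 3230 ÷ 17 = 190 mm.
From 2R + T = 636: T = 636 − 380 = 256 mm.
Going = (17 − 1) × 256 = 4096 mm.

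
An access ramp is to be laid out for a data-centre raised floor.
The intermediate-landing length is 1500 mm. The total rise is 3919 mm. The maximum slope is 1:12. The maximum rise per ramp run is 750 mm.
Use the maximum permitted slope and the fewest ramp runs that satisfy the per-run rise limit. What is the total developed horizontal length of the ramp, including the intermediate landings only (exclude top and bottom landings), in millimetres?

⌈3919/750⌉ = 6 ramp runs. That means 5 intermediate landings.
Horizontal run for 3919 mm of rise at 1:12 is 3919 × 12 = 47028 mm.
5 intermediate landings contribute 5 × 1500 = 7500 mm.
Total developed length = 47028 + 7500 = 54528 mm.

54528 mm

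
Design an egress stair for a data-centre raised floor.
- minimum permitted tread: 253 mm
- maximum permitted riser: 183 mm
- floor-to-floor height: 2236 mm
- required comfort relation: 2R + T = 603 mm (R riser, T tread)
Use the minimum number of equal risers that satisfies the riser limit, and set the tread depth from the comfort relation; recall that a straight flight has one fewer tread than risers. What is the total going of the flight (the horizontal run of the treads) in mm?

3108 mm

⌈2236/183⌉ = 13 risers.
Each riser is 2236/13 = 172 mm (≤ 183 mm).
T = 603 − 2·172 = 259 mm, which satisfies the 253 mm minimum.
Going = (13 − 1) × 259 = 3108 mm.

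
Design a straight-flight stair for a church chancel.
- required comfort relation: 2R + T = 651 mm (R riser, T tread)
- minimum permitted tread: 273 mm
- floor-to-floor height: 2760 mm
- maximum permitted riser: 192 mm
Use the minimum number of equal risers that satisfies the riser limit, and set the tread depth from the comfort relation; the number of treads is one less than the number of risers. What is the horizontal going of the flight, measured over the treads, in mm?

2760 / 192 = 14.38, so 15 risers are needed.
R = 2760 ÷ 15 = 184 mm.
From 2R + T = 651: T = 651 − 368 = 283 mm.
Going = (15 − 1) × 283 = 3962 mm.

3962 mm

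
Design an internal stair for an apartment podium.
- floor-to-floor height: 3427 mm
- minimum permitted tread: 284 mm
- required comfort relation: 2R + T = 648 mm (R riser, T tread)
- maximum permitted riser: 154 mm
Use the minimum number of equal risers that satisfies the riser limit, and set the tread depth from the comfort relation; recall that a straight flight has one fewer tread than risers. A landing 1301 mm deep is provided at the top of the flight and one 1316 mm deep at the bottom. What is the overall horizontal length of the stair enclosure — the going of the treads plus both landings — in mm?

At most 154 each: 3427/154 = 22.25, giving 23 risers.
R = 3427 ÷ 23 = 149 mm.
Tread T = 648 − 2 × 149 = 350 mm (≥ 284 mm).
23 risers give 22 treads; going = 22 × 350 = 7700 mm.
Add landings: 7700 + 1301 + 1316 = 10317 mm.

10317 mm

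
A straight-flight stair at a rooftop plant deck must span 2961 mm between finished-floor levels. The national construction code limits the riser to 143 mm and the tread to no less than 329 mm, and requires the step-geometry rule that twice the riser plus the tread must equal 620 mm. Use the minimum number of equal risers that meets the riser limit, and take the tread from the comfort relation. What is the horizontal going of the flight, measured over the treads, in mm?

2961 / 143 = 20.706 → round up to 21 risers.
Riser R = 2961 / 21 = 141 mm, within the 143 mm limit.
From 2R + T = 620: T = 620 − 282 = 338 mm.
21 risers give 20 treads; going = 20 × 338 = 6760 mm.

6760 mm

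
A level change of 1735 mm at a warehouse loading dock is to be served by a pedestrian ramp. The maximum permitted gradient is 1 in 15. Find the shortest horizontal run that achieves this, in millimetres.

Run = rise × 15 = 1735 × 15 = 26025 mm.

26025 mm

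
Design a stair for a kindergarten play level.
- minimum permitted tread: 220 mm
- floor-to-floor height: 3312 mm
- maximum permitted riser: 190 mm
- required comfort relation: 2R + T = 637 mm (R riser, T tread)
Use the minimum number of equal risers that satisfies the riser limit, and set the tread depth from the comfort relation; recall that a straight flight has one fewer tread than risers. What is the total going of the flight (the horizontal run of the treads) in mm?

4573 mm

3312 / 190 = 17.432 → round up to 18 risers.
R = 3312 ÷ 18 = 184 mm.
T = 637 − 2·184 = 269 mm, which satisfies the 220 mm minimum.
Treads = 18 − 1 = 17; going = 17 × 269 = 4573 mm.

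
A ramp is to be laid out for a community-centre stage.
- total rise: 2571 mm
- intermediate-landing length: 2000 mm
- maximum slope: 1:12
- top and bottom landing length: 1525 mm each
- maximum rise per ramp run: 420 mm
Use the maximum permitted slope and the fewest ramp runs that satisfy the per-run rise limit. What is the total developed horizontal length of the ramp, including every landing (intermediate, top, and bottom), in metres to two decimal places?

2571 / 420 = 6.12, so 7 ramp runs are needed. That means 6 intermediate landings.
Horizontal run for 2571 mm of rise at 1:12 is 2571 × 12 = 30852 mm.
Intermediate landings: 6 × 2000 = 12000 mm.
Top and bottom landings: 2 × 1525 = 3050 mm.
Total = 30852 + 12000 + 3050 = 45902 mm.
= 45.90 m.

45.90 m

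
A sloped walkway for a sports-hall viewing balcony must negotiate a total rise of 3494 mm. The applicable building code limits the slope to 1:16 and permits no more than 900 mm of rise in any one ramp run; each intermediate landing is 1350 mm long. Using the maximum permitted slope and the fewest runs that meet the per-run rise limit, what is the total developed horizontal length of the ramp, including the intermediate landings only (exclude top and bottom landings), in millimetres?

59954 mm

At most 900 each: 3494/900 = 3.88, giving 4 ramp runs. That means 3 intermediate landings.
Horizontal run for 3494 mm of rise at 1:16 is 3494 × 16 = 55904 mm.
3 intermediate landings contribute 3 × 1350 = 4050 mm.
Developed length = 55904 + 4050 = 59954 mm.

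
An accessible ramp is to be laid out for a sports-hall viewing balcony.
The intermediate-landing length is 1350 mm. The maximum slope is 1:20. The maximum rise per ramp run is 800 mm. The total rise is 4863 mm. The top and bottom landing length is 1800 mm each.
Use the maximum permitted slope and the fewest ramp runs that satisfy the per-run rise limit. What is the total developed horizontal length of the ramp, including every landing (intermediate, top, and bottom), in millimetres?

4863 / 800 = 6.08, so 7 ramp runs are needed. That means 6 intermediate landings.
Ramp run (horizontal) at 1:20: 4863 × 20 = 97260 mm.
Intermediate landings: 6 × 1350 = 8100 mm.
Top and bottom landings: 2 × 1800 = 3600 mm.
Total = 97260 + 8100 + 3600 = 108960 mm.

108960 mm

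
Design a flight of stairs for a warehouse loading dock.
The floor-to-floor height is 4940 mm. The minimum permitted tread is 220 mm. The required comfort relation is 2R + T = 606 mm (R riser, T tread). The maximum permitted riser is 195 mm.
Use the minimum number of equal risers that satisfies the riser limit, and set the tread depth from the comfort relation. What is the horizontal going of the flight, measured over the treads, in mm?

4940 / 195 = 25.333 → round up to 26 risers.
R = 4940 ÷ 26 = 190 mm.
From 2R + T = 606: T = 606 − 380 = 226 mm.
Going = (26 − 1) × 226 = 5650 mm.

5650 mm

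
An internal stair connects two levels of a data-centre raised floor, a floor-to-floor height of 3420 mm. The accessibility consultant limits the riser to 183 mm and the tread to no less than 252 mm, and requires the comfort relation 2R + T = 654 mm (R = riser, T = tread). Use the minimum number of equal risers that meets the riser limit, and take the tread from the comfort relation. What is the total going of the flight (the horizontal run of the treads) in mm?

3420 / 183 = 18.69, so 19 risers are needed.
Riser R = 3420 / 19 = 180 mm, within the 183 mm limit.
T = 654 − 2·180 = 294 mm, which satisfies the 252 mm minimum.
19 risers give 18 treads; going = 18 × 294 = 5292 mm.

5292 mm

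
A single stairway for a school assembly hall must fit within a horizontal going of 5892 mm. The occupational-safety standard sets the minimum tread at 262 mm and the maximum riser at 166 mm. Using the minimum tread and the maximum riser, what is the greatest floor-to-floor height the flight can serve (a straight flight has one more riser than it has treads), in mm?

5892 / 262 = 22.49, so 22 treads fit.
Risers = treads + 1 = 23.
Maximum height = 23 × 166 = 3818 mm.

3818 mm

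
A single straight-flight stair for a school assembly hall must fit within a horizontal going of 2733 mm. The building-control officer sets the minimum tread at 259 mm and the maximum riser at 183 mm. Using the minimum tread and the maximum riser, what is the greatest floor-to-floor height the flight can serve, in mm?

2013 mm

Treads that fit: ⌊2733 / 259⌋ = 10.
Risers = treads + 1 = 11.
Maximum height = 11 × 183 = 2013 mm.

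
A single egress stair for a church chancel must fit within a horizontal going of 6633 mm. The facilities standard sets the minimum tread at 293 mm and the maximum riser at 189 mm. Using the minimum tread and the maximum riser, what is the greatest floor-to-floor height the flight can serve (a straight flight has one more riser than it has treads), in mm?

4347 mm

Treads that fit: ⌊6633 / 293⌋ = 22.
Risers = treads + 1 = 23.
Maximum height = 23 × 189 = 4347 mm.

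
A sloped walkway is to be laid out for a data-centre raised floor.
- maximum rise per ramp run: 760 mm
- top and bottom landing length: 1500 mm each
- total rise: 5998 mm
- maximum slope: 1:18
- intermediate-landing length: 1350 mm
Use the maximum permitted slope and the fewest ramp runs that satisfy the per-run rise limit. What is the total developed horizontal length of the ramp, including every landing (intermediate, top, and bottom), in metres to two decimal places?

At most 760 each: 5998/760 = 7.89, giving 8 ramp runs. That means 7 intermediate landings.
Horizontal run for 5998 mm of rise at 1:18 is 5998 × 18 = 107964 mm.
Intermediate landings: 7 × 1350 = 9450 mm.
Top and bottom landings: 2 × 1500 = 3000 mm.
Total = 107964 + 9450 + 3000 = 120414 mm.
= 120.41 m.

120.41 m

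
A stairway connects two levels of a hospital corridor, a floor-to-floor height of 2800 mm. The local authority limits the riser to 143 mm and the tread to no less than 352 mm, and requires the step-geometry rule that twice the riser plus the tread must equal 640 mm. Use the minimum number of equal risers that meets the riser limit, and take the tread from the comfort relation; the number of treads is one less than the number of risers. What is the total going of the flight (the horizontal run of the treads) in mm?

6840 mm

2800 / 143 = 19.58, so 20 risers are needed.
R = 2800 ÷ 20 = 140 mm.
From 2R + T = 640: T = 640 − 280 = 360 mm.
20 risers give 19 treads; going = 19 × 360 = 6840 mm.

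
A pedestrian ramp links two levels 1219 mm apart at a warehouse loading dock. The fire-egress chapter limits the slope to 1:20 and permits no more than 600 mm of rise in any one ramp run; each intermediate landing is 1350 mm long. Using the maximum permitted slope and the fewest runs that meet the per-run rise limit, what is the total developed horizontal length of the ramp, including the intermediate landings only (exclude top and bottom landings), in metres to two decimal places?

1219 / 600 = 2.03, so 3 ramp runs are needed. That means 2 intermediate landings.
Ramp run (horizontal) at 1:20: 1219 × 20 = 24380 mm.
2 intermediate landings contribute 2 × 1350 = 2700 mm.
Total developed length = 24380 + 2700 = 27080 mm.
= 27.08 m.

27.08 m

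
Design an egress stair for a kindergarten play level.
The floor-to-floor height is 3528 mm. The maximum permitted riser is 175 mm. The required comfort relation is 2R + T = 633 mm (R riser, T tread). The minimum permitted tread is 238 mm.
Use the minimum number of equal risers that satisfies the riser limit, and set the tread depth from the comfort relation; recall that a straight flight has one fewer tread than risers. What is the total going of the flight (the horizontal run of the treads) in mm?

5940 mm

At most 175 each: 3528/175 = 20.16, giving 21 risers.
R = 3528 ÷ 21 = 168 mm.
Tread T = 633 − 2 × 168 = 297 mm (≥ 238 mm).
Going = (21 − 1) × 297 = 5940 mm.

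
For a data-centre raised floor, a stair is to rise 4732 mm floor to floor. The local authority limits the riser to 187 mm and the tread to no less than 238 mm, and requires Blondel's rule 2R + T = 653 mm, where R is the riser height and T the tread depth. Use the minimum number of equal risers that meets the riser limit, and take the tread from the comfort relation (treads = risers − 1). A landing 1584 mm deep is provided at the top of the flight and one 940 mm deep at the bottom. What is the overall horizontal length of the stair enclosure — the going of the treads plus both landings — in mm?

9749 mm

⌈4732/187⌉ = 26 risers.
Each riser is 4732/26 = 182 mm (≤ 187 mm).
From 2R + T = 653: T = 653 − 364 = 289 mm.
Treads = 26 − 1 = 25; going = 25 × 289 = 7225 mm.
Add landings: 7225 + 1584 + 940 = 9749 mm.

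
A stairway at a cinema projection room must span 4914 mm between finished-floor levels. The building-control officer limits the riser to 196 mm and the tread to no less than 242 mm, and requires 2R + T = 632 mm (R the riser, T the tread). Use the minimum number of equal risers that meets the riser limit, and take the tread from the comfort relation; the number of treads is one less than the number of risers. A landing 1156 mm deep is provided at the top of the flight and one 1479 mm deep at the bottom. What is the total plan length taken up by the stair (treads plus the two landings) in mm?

8985 mm

⌈4914/196⌉ = 26 risers.
R = 4914 ÷ 26 = 189 mm.
Tread T = 632 − 2 × 189 = 254 mm (≥ 242 mm).
26 risers give 25 treads; going = 25 × 254 = 6350 mm.
Enclosure = 6350 + 1156 + 1479 = 8985 mm.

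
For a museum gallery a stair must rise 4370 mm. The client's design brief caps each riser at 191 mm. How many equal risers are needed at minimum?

⌈4370/191⌉ = 23 risers.

23 risers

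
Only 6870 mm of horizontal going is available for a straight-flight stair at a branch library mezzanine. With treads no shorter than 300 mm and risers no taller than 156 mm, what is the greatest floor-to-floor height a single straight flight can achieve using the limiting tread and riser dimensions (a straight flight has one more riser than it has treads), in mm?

Treads that fit: ⌊6870 / 300⌋ = 22.
Risers = treads + 1 = 23.
Maximum height = 23 × 156 = 3588 mm.

3588 mm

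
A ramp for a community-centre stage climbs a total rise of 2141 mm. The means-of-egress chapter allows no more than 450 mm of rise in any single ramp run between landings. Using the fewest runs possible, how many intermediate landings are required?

⌈2141/450⌉ = 5 ramp runs.
5 runs are separated by 4 intermediate landings.

4 intermediate landings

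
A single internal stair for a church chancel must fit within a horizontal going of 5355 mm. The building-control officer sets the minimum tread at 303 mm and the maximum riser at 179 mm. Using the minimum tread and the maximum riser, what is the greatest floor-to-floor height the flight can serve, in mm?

5355 / 303 = 17.67, so 17 treads fit.
Risers = treads + 1 = 18.
Maximum height = 18 × 179 = 3222 mm.

3222 mm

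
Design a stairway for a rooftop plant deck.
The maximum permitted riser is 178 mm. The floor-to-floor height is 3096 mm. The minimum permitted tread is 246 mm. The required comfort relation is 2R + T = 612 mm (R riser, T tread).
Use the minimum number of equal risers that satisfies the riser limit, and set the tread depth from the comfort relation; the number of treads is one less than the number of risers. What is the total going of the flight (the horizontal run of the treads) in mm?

⌈3096/178⌉ = 18 risers.
Each riser is 3096/18 = 172 mm (≤ 178 mm).
Tread T = 612 − 2 × 172 = 268 mm (≥ 246 mm).
18 risers give 17 treads; going = 17 × 268 = 4556 mm.

4556 mm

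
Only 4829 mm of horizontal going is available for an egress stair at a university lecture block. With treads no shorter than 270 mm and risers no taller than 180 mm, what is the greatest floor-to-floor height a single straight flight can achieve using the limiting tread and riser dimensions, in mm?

Treads that fit: ⌊4829 / 270⌋ = 17.
Risers = treads + 1 = 18.
Maximum height = 18 × 180 = 3240 mm.

3240 mm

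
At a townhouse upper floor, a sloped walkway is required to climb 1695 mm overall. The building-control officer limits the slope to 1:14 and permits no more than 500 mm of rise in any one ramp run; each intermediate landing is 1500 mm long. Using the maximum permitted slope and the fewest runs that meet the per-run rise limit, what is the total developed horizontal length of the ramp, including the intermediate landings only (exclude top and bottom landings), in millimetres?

1695 / 500 = 3.39, so 4 ramp runs are needed. That means 3 intermediate landings.
Ramp run (horizontal) at 1:14: 1695 × 14 = 23730 mm.
3 intermediate landings contribute 3 × 1500 = 4500 mm.
Total developed length = 23730 + 4500 = 28230 mm.

28230 mm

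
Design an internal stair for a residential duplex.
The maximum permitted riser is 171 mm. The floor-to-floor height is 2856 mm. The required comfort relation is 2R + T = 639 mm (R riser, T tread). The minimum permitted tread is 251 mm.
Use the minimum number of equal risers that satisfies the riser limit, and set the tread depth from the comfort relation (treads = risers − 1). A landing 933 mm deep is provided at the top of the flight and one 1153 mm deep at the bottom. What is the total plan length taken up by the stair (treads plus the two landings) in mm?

2856 / 171 = 16.702 → round up to 17 risers.
R = 2856 ÷ 17 = 168 mm.
T = 639 − 2·168 = 303 mm, which satisfies the 251 mm minimum.
17 risers give 16 treads; going = 16 × 303 = 4848 mm.
Add landings: 4848 + 933 + 1153 = 6934 mm.

6934 mm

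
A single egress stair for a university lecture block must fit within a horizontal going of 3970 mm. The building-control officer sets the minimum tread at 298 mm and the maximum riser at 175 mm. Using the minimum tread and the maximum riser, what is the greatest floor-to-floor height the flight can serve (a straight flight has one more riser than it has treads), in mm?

2450 mm

Treads that fit: ⌊3970 / 298⌋ = 13.
Risers = treads + 1 = 14.
Maximum height = 14 × 175 = 2450 mm.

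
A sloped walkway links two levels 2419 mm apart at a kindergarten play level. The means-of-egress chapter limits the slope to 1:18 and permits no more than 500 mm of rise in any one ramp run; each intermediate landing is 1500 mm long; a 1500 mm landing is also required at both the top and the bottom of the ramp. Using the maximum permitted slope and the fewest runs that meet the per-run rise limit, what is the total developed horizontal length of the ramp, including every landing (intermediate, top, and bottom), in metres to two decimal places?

52.54 m

⌈2419/500⌉ = 5 ramp runs. That means 4 intermediate landings.
Ramp run (horizontal) at 1:18: 2419 × 18 = 43542 mm.
Intermediate landings: 4 × 1500 = 6000 mm.
Top and bottom landings: 2 × 1500 = 3000 mm.
Total = 43542 + 6000 + 3000 = 52542 mm.
= 52.54 m.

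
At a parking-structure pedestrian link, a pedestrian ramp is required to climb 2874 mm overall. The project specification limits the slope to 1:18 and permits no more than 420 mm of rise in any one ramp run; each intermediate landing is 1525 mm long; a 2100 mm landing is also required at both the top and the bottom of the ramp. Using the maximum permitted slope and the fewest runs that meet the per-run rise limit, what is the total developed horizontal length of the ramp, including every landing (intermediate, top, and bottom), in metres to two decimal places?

2874 / 420 = 6.84, so 7 ramp runs are needed. That means 6 intermediate landings.
Horizontal run for 2874 mm of rise at 1:18 is 2874 × 18 = 51732 mm.
Intermediate landings: 6 × 1525 = 9150 mm.
Top and bottom landings: 2 × 2100 = 4200 mm.
Total = 51732 + 9150 + 4200 = 65082 mm.
= 65.08 m.

65.08 m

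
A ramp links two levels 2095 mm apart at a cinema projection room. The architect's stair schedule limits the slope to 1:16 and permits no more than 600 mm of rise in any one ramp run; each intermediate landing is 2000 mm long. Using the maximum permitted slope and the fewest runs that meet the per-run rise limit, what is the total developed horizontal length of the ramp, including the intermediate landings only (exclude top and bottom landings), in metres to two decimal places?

39.52 m

2095 / 600 = 3.492 → round up to 4 ramp runs. That means 3 intermediate landings.
Ramp run (horizontal) at 1:16: 2095 × 16 = 33520 mm.
3 intermediate landings contribute 3 × 2000 = 6000 mm.
Total developed length = 33520 + 6000 = 39520 mm.
= 39.52 m.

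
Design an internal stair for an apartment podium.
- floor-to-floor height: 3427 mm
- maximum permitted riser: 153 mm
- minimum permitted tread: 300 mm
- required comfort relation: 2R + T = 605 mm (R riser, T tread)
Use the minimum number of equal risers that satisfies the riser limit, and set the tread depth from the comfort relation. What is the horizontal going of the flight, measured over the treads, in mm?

3427 / 153 = 22.399 → round up to 23 risers.
Riser R = 3427 / 23 = 149 mm, within the 153 mm limit.
From 2R + T = 605: T = 605 − 298 = 307 mm.
Treads = 23 − 1 = 22; going = 22 × 307 = 6754 mm.

6754 mm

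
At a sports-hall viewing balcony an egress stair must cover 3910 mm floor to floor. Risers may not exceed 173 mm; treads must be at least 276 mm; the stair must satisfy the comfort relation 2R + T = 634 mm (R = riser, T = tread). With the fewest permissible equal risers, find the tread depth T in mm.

294 mm

3910 / 173 = 22.60, so 23 risers are needed.
R = 3910 ÷ 23 = 170 mm.
Tread T = 634 − 2 × 170 = 294 mm (≥ 276 mm).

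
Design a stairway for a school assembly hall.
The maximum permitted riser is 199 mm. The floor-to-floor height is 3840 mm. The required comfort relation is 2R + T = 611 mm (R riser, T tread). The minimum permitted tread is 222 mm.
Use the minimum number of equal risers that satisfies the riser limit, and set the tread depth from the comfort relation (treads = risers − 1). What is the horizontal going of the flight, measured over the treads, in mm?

3840 / 199 = 19.30, so 20 risers are needed.
Riser R = 3840 / 20 = 192 mm, within the 199 mm limit.
From 2R + T = 611: T = 611 − 384 = 227 mm.
20 risers give 19 treads; going = 19 × 227 = 4313 mm.

4313 mm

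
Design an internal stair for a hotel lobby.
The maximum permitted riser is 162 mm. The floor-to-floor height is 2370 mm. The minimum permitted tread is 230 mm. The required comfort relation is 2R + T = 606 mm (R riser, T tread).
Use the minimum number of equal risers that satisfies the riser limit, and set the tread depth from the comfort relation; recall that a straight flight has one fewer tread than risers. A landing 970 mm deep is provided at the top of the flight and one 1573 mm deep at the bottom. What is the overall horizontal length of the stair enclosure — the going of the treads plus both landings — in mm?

⌈2370/162⌉ = 15 risers.
Riser R = 2370 / 15 = 158 mm, within the 162 mm limit.
T = 606 − 2·158 = 290 mm, which satisfies the 230 mm minimum.
Going = (15 − 1) × 290 = 4060 mm.
Enclosure = 4060 + 970 + 1573 = 6603 mm.

6603 mm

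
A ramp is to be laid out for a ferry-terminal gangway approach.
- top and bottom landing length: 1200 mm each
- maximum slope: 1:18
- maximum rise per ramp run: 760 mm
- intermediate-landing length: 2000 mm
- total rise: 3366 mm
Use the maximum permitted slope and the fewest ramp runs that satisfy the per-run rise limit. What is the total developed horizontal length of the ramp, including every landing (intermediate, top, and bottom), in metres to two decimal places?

70.99 m

3366 / 760 = 4.429 → round up to 5 ramp runs. That means 4 intermediate landings.
Ramp run (horizontal) at 1:18: 3366 × 18 = 60588 mm.
Intermediate landings: 4 × 2000 = 8000 mm.
Top and bottom landings: 2 × 1200 = 2400 mm.
Total = 60588 + 8000 + 2400 = 70988 mm.
= 70.99 m.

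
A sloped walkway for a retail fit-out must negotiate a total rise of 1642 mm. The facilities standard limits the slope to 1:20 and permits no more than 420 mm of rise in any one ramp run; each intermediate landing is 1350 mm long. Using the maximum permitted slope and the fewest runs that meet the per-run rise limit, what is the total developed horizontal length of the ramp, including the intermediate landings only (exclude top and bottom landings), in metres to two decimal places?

1642 / 420 = 3.91, so 4 ramp runs are needed. That means 3 intermediate landings.
Horizontal run for 1642 mm of rise at 1:20 is 1642 × 20 = 32840 mm.
Intermediate landings: 3 × 1350 = 4050 mm.
Total developed length = 32840 + 4050 = 36890 mm.
= 36.89 m.

36.89 m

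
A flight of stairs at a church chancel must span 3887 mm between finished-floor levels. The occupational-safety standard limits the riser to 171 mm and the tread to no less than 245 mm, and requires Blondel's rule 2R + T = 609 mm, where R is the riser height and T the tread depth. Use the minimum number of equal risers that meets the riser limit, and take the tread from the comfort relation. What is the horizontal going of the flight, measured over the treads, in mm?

5962 mm

3887 / 171 = 22.731 → round up to 23 risers.
Riser R = 3887 / 23 = 169 mm, within the 171 mm limit.
T = 609 − 2·169 = 271 mm, which satisfies the 245 mm minimum.
Treads = 23 − 1 = 22; going = 22 × 271 = 5962 mm.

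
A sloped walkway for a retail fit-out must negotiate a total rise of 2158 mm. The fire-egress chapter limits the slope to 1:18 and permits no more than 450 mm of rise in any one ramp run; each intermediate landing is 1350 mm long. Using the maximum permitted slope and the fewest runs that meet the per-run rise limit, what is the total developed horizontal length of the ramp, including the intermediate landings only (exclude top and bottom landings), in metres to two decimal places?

44.24 m

2158 / 450 = 4.80, so 5 ramp runs are needed. That means 4 intermediate landings.
Horizontal run for 2158 mm of rise at 1:18 is 2158 × 18 = 38844 mm.
Intermediate landings: 4 × 1350 = 5400 mm.
Total developed length = 38844 + 5400 = 44244 mm.
= 44.24 m.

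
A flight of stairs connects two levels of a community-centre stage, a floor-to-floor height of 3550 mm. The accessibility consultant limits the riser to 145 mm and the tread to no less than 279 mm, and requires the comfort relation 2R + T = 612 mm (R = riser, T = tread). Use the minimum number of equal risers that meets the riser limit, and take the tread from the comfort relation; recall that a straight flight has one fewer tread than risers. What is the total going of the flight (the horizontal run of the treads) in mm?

3550 / 145 = 24.48, so 25 risers are needed.
R = 3550 ÷ 25 = 142 mm.
Tread T = 612 − 2 × 142 = 328 mm (≥ 279 mm).
Treads = 25 − 1 = 24; going = 24 × 328 = 7872 mm.

7872 mm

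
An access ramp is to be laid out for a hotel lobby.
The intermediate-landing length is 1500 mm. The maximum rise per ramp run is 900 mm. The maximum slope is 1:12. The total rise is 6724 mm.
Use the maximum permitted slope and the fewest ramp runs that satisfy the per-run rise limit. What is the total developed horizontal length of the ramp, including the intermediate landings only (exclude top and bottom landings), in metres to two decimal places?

91.19 m

At most 900 each: 6724/900 = 7.47, giving 8 ramp runs. That means 7 intermediate landings.
Ramp run (horizontal) at 1:12: 6724 × 12 = 80688 mm.
Intermediate landings: 7 × 1500 = 10500 mm.
Developed length = 80688 + 10500 = 91188 mm.
= 91.19 m.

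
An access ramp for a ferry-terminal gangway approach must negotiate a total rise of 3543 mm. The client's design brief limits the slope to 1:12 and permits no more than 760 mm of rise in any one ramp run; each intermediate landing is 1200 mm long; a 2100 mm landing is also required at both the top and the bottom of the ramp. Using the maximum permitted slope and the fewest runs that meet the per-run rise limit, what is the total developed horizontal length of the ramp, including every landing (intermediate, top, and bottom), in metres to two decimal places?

3543 / 760 = 4.66, so 5 ramp runs are needed. That means 4 intermediate landings.
Ramp run (horizontal) at 1:12: 3543 × 12 = 42516 mm.
Intermediate landings: 4 × 1200 = 4800 mm.
Top and bottom landings: 2 × 2100 = 4200 mm.
Total = 42516 + 4800 + 4200 = 51516 mm.
= 51.52 m.

51.52 m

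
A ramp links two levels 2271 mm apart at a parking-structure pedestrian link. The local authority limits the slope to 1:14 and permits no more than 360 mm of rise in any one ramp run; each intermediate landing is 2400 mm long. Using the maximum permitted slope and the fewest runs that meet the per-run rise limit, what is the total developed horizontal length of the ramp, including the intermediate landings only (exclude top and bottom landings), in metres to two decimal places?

2271 / 360 = 6.308 → round up to 7 ramp runs. That means 6 intermediate landings.
Ramp run (horizontal) at 1:14: 2271 × 14 = 31794 mm.
Intermediate landings: 6 × 2400 = 14400 mm.
Developed length = 31794 + 14400 = 46194 mm.
= 46.19 m.

46.19 m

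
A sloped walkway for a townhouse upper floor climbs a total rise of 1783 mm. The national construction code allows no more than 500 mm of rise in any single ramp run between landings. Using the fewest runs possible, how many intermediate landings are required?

1783 / 500 = 3.566 → round up to 4 ramp runs.
4 runs are separated by 3 intermediate landings.

3 intermediate landings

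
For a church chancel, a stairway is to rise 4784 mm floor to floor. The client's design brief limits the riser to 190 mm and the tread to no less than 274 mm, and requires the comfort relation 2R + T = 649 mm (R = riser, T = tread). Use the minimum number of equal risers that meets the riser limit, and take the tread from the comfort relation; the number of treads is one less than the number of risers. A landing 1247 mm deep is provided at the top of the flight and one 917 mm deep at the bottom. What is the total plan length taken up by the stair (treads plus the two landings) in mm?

4784 / 190 = 25.179 → round up to 26 risers.
Riser R = 4784 / 26 = 184 mm, within the 190 mm limit.
T = 649 − 2·184 = 281 mm, which satisfies the 274 mm minimum.
26 risers give 25 treads; going = 25 × 281 = 7025 mm.
Enclosure = 7025 + 1247 + 917 = 9189 mm.

9189 mm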